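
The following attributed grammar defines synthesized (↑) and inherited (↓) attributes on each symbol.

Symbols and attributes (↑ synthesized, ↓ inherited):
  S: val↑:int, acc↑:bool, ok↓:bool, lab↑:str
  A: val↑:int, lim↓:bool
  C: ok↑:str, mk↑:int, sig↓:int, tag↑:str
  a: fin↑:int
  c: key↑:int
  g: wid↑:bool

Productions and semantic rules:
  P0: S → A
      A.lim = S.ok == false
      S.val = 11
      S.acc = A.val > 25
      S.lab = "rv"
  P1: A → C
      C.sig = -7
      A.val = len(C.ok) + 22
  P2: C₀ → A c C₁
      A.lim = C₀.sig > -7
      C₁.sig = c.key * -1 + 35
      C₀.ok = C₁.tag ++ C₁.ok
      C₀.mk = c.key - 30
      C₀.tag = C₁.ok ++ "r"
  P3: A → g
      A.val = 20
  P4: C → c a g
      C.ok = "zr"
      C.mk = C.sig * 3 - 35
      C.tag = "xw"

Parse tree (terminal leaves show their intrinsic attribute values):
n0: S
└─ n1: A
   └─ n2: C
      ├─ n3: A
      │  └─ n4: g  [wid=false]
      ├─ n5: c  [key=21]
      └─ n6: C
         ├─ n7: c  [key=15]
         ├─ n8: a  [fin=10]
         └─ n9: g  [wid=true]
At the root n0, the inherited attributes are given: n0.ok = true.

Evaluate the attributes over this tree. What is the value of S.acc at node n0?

1. n0.ok = true  [given at root]
2. n1.lim = false  [S.ok == false]
3. n2.sig = -7  [-7]
4. n3.lim = false  [C₀.sig > -7]
5. n4.wid = false  [terminal]
6. n3.val = 20  [20]
7. n5.key = 21  [terminal]
8. n6.sig = 14  [c.key * -1 + 35]
9. n7.key = 15  [terminal]
10. n8.fin = 10  [terminal]
11. n9.wid = true  [terminal]
12. n6.ok = "zr"  ["zr"]
13. n6.mk = 7  [C.sig * 3 - 35]
14. n6.tag = "xw"  ["xw"]
15. n2.ok = "xwzr"  [C₁.tag ++ C₁.ok]
16. n2.mk = -9  [c.key - 30]
17. n2.tag = "zrr"  [C₁.ok ++ "r"]
18. n1.val = 26  [len(C.ok) + 22]
19. n0.val = 11  [11]
20. n0.acc = true  [A.val > 25]
21. n0.lab = "rv"  ["rv"]

true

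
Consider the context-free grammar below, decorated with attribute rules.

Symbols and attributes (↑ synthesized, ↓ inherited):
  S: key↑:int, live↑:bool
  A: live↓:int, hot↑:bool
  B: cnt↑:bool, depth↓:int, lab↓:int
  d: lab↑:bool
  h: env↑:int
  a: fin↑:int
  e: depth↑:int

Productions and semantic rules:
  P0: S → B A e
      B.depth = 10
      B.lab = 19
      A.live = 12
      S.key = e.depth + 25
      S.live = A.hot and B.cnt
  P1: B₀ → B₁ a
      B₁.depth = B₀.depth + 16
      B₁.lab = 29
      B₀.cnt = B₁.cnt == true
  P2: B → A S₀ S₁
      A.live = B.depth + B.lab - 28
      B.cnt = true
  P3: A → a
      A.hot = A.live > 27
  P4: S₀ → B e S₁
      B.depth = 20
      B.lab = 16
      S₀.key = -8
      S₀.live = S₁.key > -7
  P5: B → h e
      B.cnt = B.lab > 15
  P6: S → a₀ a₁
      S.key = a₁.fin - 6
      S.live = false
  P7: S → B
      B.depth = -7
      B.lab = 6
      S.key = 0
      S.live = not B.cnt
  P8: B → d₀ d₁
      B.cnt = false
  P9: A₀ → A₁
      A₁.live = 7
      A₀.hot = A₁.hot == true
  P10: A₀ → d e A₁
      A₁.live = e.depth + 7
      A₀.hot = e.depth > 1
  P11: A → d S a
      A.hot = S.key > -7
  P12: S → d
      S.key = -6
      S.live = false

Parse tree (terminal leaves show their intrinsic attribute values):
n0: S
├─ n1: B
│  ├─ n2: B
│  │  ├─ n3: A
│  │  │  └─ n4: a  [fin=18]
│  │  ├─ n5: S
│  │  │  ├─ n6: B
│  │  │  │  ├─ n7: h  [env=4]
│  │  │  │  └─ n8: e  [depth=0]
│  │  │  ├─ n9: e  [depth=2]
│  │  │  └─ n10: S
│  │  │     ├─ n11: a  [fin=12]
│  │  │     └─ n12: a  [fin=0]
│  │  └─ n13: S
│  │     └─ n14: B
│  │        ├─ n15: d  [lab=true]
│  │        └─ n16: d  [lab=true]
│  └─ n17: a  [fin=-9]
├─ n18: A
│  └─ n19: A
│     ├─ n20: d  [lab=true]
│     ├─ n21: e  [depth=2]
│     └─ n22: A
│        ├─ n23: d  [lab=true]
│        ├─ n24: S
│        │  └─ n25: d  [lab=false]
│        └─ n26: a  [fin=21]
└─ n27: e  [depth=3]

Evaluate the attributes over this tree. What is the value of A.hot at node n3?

false

1. n1.depth = 10  [10]
2. n1.lab = 19  [19]
3. n2.depth = 26  [B₀.depth + 16]
4. n2.lab = 29  [29]
5. n3.live = 27  [B.depth + B.lab - 28]
6. n4.fin = 18  [terminal]
7. n3.hot = false  [A.live > 27]
8. n6.depth = 20  [20]
9. n6.lab = 16  [16]
10. n7.env = 4  [terminal]
11. n8.depth = 0  [terminal]
12. n6.cnt = true  [B.lab > 15]
13. n9.depth = 2  [terminal]
14. n11.fin = 12  [terminal]
15. n12.fin = 0  [terminal]
16. n10.key = -6  [a₁.fin - 6]
17. n10.live = false  [false]
18. n5.key = -8  [-8]
19. n5.live = true  [S₁.key > -7]
20. n14.depth = -7  [-7]
21. n14.lab = 6  [6]
22. n15.lab = true  [terminal]
23. n16.lab = true  [terminal]
24. n14.cnt = false  [false]
25. n13.key = 0  [0]
26. n13.live = true  [not B.cnt]
27. n2.cnt = true  [true]
28. n17.fin = -9  [terminal]
29. n1.cnt = true  [B₁.cnt == true]
30. n18.live = 12  [12]
31. n19.live = 7  [7]
32. n20.lab = true  [terminal]
33. n21.depth = 2  [terminal]
34. n22.live = 9  [e.depth + 7]
35. n23.lab = true  [terminal]
36. n25.lab = false  [terminal]
37. n24.key = -6  [-6]
38. n24.live = false  [false]
39. n26.fin = 21  [terminal]
40. n22.hot = true  [S.key > -7]
41. n19.hot = true  [e.depth > 1]
42. n18.hot = true  [A₁.hot == true]
43. n27.depth = 3  [terminal]
44. n0.key = 28  [e.depth + 25]
45. n0.live = true  [A.hot and B.cnt]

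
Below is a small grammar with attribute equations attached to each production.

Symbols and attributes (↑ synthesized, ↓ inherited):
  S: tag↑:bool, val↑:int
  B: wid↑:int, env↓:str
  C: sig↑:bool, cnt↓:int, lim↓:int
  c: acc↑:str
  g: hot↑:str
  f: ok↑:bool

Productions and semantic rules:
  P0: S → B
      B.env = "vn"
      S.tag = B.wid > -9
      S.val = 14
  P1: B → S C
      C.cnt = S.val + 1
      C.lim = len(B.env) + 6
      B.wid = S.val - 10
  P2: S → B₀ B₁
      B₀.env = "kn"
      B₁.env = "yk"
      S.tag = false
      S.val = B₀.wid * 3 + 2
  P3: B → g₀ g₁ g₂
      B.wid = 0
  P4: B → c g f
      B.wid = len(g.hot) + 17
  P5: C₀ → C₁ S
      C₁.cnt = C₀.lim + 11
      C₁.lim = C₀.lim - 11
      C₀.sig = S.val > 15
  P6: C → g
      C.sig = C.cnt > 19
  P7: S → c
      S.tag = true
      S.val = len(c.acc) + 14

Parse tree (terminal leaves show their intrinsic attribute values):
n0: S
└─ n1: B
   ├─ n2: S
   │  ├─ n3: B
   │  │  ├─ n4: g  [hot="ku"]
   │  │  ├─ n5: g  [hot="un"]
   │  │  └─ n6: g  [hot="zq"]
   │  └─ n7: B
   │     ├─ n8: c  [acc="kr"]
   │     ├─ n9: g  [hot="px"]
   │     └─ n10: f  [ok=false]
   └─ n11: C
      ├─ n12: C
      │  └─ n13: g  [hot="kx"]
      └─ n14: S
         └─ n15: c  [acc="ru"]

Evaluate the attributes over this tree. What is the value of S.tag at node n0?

1. n1.env = "vn"  ["vn"]
2. n3.env = "kn"  ["kn"]
3. n4.hot = "ku"  [terminal]
4. n5.hot = "un"  [terminal]
5. n6.hot = "zq"  [terminal]
6. n3.wid = 0  [0]
7. n7.env = "yk"  ["yk"]
8. n8.acc = "kr"  [terminal]
9. n9.hot = "px"  [terminal]
10. n10.ok = false  [terminal]
11. n7.wid = 19  [len(g.hot) + 17]
12. n2.tag = false  [false]
13. n2.val = 2  [B₀.wid * 3 + 2]
14. n11.cnt = 3  [S.val + 1]
15. n11.lim = 8  [len(B.env) + 6]
16. n12.cnt = 19  [C₀.lim + 11]
17. n12.lim = -3  [C₀.lim - 11]
18. n13.hot = "kx"  [terminal]
19. n12.sig = false  [C.cnt > 19]
20. n15.acc = "ru"  [terminal]
21. n14.tag = true  [true]
22. n14.val = 16  [len(c.acc) + 14]
23. n11.sig = true  [S.val > 15]
24. n1.wid = -8  [S.val - 10]
25. n0.tag = true  [B.wid > -9]
26. n0.val = 14  [14]

true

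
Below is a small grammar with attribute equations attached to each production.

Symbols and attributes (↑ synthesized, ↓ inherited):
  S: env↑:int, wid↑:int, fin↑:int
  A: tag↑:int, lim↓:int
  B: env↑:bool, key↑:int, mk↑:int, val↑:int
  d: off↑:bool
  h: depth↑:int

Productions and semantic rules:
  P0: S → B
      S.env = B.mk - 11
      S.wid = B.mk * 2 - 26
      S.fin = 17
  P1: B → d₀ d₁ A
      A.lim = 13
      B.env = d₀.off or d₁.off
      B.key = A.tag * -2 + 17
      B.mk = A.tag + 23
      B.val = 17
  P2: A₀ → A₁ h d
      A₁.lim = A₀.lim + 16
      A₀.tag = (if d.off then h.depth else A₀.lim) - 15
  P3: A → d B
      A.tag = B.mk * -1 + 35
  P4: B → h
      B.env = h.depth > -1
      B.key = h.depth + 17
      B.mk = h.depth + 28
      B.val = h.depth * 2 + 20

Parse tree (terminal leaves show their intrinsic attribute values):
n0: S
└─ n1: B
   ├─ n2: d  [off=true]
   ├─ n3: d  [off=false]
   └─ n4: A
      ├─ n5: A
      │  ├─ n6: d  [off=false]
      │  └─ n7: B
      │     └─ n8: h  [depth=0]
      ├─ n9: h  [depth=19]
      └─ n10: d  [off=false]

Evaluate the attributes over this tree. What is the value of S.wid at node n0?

16

1. n2.off = true  [terminal]
2. n3.off = false  [terminal]
3. n4.lim = 13  [13]
4. n5.lim = 29  [A₀.lim + 16]
5. n6.off = false  [terminal]
6. n8.depth = 0  [terminal]
7. n7.env = true  [h.depth > -1]
8. n7.key = 17  [h.depth + 17]
9. n7.mk = 28  [h.depth + 28]
10. n7.val = 20  [h.depth * 2 + 20]
11. n5.tag = 7  [B.mk * -1 + 35]
12. n9.depth = 19  [terminal]
13. n10.off = false  [terminal]
14. n4.tag = -2  [(if d.off then h.depth else A₀.lim) - 15]
15. n1.env = true  [d₀.off or d₁.off]
16. n1.key = 21  [A.tag * -2 + 17]
17. n1.mk = 21  [A.tag + 23]
18. n1.val = 17  [17]
19. n0.env = 10  [B.mk - 11]
20. n0.wid = 16  [B.mk * 2 - 26]
21. n0.fin = 17  [17]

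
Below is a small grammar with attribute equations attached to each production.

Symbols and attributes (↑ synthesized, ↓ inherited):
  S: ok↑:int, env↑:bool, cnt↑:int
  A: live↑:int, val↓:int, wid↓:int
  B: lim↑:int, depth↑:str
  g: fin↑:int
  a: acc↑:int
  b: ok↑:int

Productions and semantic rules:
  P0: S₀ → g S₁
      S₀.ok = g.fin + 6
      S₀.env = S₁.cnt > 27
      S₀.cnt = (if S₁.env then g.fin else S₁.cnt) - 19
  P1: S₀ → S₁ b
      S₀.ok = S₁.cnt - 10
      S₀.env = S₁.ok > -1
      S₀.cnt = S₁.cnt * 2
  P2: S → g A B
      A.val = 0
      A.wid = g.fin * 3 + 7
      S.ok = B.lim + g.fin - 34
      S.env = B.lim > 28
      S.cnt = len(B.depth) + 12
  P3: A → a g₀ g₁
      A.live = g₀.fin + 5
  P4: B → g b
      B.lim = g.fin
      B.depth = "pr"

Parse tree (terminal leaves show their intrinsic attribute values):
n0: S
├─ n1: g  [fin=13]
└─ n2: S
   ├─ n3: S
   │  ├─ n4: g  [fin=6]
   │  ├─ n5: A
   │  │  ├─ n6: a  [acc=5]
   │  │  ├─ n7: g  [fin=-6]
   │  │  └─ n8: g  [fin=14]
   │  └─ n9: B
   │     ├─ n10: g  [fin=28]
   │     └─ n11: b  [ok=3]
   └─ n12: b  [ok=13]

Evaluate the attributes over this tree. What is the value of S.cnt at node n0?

1. n1.fin = 13  [terminal]
2. n4.fin = 6  [terminal]
3. n5.val = 0  [0]
4. n5.wid = 25  [g.fin * 3 + 7]
5. n6.acc = 5  [terminal]
6. n7.fin = -6  [terminal]
7. n8.fin = 14  [terminal]
8. n5.live = -1  [g₀.fin + 5]
9. n10.fin = 28  [terminal]
10. n11.ok = 3  [terminal]
11. n9.lim = 28  [g.fin]
12. n9.depth = "pr"  ["pr"]
13. n3.ok = 0  [B.lim + g.fin - 34]
14. n3.env = false  [B.lim > 28]
15. n3.cnt = 14  [len(B.depth) + 12]
16. n12.ok = 13  [terminal]
17. n2.ok = 4  [S₁.cnt - 10]
18. n2.env = true  [S₁.ok > -1]
19. n2.cnt = 28  [S₁.cnt * 2]
20. n0.ok = 19  [g.fin + 6]
21. n0.env = true  [S₁.cnt > 27]
22. n0.cnt = -6  [(if S₁.env then g.fin else S₁.cnt) - 19]

-6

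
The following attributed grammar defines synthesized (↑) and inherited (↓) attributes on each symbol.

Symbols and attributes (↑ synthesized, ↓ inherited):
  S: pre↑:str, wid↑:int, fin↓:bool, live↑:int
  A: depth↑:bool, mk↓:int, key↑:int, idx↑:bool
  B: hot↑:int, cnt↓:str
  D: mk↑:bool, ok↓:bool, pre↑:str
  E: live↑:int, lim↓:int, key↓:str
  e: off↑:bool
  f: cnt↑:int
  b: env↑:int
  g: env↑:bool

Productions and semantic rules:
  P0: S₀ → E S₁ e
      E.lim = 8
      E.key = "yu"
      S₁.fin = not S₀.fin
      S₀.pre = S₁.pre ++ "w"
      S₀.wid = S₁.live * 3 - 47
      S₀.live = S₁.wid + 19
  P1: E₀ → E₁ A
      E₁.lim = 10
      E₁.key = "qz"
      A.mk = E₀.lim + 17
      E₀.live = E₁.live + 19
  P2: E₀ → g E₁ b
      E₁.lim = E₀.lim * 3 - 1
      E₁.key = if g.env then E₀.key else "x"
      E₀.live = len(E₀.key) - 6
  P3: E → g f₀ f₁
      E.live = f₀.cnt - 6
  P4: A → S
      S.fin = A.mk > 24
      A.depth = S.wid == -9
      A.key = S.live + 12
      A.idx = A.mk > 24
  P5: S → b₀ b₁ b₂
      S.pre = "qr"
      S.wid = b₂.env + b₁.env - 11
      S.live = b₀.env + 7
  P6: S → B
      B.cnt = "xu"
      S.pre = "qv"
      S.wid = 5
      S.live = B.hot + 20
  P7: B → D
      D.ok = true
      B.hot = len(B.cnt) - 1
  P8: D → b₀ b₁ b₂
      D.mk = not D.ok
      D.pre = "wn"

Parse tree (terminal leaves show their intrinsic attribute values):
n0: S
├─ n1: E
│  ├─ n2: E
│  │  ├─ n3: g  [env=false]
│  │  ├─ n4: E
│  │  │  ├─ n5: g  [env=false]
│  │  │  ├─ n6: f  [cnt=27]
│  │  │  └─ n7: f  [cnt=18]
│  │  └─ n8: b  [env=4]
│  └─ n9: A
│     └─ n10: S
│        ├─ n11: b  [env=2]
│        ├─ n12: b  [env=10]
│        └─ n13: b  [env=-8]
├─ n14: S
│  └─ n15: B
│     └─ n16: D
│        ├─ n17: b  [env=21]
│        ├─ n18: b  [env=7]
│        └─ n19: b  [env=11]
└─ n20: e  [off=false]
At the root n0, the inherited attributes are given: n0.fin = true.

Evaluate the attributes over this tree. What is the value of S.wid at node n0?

16

1. n0.fin = true  [given at root]
2. n1.lim = 8  [8]
3. n1.key = "yu"  ["yu"]
4. n2.lim = 10  [10]
5. n2.key = "qz"  ["qz"]
6. n3.env = false  [terminal]
7. n4.lim = 29  [E₀.lim * 3 - 1]
8. n4.key = "x"  [if g.env then E₀.key else "x"]
9. n5.env = false  [terminal]
10. n6.cnt = 27  [terminal]
11. n7.cnt = 18  [terminal]
12. n4.live = 21  [f₀.cnt - 6]
13. n8.env = 4  [terminal]
14. n2.live = -4  [len(E₀.key) - 6]
15. n9.mk = 25  [E₀.lim + 17]
16. n10.fin = true  [A.mk > 24]
17. n11.env = 2  [terminal]
18. n12.env = 10  [terminal]
19. n13.env = -8  [terminal]
20. n10.pre = "qr"  ["qr"]
21. n10.wid = -9  [b₂.env + b₁.env - 11]
22. n10.live = 9  [b₀.env + 7]
23. n9.depth = true  [S.wid == -9]
24. n9.key = 21  [S.live + 12]
25. n9.idx = true  [A.mk > 24]
26. n1.live = 15  [E₁.live + 19]
27. n14.fin = false  [not S₀.fin]
28. n15.cnt = "xu"  ["xu"]
29. n16.ok = true  [true]
30. n17.env = 21  [terminal]
31. n18.env = 7  [terminal]
32. n19.env = 11  [terminal]
33. n16.mk = false  [not D.ok]
34. n16.pre = "wn"  ["wn"]
35. n15.hot = 1  [len(B.cnt) - 1]
36. n14.pre = "qv"  ["qv"]
37. n14.wid = 5  [5]
38. n14.live = 21  [B.hot + 20]
39. n20.off = false  [terminal]
40. n0.pre = "qvw"  [S₁.pre ++ "w"]
41. n0.wid = 16  [S₁.live * 3 - 47]
42. n0.live = 24  [S₁.wid + 19]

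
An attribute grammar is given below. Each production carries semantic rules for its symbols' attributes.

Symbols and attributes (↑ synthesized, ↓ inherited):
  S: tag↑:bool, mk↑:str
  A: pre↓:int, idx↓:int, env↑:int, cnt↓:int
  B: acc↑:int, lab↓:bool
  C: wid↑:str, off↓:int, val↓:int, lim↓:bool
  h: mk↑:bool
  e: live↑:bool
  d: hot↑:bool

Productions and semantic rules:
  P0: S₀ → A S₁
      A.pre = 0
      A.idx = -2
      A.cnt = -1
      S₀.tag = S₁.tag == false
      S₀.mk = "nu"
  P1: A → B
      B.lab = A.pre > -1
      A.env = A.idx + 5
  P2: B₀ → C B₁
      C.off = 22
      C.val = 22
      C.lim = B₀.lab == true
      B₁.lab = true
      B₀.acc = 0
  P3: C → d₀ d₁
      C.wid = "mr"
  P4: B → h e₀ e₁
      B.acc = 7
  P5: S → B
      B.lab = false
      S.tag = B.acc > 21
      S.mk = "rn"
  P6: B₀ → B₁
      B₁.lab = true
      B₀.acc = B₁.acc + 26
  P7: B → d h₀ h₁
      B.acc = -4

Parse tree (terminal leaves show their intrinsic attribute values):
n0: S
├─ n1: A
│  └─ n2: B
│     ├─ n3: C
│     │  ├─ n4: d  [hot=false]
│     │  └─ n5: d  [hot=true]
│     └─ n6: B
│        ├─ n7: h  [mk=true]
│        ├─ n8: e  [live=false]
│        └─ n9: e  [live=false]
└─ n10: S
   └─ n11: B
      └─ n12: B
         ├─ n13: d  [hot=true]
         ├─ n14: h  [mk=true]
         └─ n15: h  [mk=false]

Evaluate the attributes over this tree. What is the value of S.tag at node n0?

false

1. n1.pre = 0  [0]
2. n1.idx = -2  [-2]
3. n1.cnt = -1  [-1]
4. n2.lab = true  [A.pre > -1]
5. n3.off = 22  [22]
6. n3.val = 22  [22]
7. n3.lim = true  [B₀.lab == true]
8. n4.hot = false  [terminal]
9. n5.hot = true  [terminal]
10. n3.wid = "mr"  ["mr"]
11. n6.lab = true  [true]
12. n7.mk = true  [terminal]
13. n8.live = false  [terminal]
14. n9.live = false  [terminal]
15. n6.acc = 7  [7]
16. n2.acc = 0  [0]
17. n1.env = 3  [A.idx + 5]
18. n11.lab = false  [false]
19. n12.lab = true  [true]
20. n13.hot = true  [terminal]
21. n14.mk = true  [terminal]
22. n15.mk = false  [terminal]
23. n12.acc = -4  [-4]
24. n11.acc = 22  [B₁.acc + 26]
25. n10.tag = true  [B.acc > 21]
26. n10.mk = "rn"  ["rn"]
27. n0.tag = false  [S₁.tag == false]
28. n0.mk = "nu"  ["nu"]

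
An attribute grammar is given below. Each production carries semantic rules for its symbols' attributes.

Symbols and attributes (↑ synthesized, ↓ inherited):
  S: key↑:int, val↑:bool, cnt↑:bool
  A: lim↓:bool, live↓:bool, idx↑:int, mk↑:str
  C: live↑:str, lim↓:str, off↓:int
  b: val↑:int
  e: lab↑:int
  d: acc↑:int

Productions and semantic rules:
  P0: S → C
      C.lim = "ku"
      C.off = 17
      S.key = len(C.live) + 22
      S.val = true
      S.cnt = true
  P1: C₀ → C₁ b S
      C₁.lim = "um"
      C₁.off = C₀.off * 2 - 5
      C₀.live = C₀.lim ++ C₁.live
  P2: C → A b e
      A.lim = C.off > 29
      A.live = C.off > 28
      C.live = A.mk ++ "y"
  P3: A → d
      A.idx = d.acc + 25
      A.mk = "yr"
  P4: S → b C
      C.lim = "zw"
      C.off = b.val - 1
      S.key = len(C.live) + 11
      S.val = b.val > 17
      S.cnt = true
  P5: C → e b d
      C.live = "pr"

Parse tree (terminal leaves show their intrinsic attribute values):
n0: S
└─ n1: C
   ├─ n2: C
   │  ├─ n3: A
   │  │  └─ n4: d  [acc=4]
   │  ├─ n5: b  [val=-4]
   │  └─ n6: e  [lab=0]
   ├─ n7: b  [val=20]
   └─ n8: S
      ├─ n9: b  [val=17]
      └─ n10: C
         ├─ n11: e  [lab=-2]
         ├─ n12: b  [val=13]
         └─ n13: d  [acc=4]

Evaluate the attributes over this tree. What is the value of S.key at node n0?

27

1. n1.lim = "ku"  ["ku"]
2. n1.off = 17  [17]
3. n2.lim = "um"  ["um"]
4. n2.off = 29  [C₀.off * 2 - 5]
5. n3.lim = false  [C.off > 29]
6. n3.live = true  [C.off > 28]
7. n4.acc = 4  [terminal]
8. n3.idx = 29  [d.acc + 25]
9. n3.mk = "yr"  ["yr"]
10. n5.val = -4  [terminal]
11. n6.lab = 0  [terminal]
12. n2.live = "yry"  [A.mk ++ "y"]
13. n7.val = 20  [terminal]
14. n9.val = 17  [terminal]
15. n10.lim = "zw"  ["zw"]
16. n10.off = 16  [b.val - 1]
17. n11.lab = -2  [terminal]
18. n12.val = 13  [terminal]
19. n13.acc = 4  [terminal]
20. n10.live = "pr"  ["pr"]
21. n8.key = 13  [len(C.live) + 11]
22. n8.val = false  [b.val > 17]
23. n8.cnt = true  [true]
24. n1.live = "kuyry"  [C₀.lim ++ C₁.live]
25. n0.key = 27  [len(C.live) + 22]
26. n0.val = true  [true]
27. n0.cnt = true  [true]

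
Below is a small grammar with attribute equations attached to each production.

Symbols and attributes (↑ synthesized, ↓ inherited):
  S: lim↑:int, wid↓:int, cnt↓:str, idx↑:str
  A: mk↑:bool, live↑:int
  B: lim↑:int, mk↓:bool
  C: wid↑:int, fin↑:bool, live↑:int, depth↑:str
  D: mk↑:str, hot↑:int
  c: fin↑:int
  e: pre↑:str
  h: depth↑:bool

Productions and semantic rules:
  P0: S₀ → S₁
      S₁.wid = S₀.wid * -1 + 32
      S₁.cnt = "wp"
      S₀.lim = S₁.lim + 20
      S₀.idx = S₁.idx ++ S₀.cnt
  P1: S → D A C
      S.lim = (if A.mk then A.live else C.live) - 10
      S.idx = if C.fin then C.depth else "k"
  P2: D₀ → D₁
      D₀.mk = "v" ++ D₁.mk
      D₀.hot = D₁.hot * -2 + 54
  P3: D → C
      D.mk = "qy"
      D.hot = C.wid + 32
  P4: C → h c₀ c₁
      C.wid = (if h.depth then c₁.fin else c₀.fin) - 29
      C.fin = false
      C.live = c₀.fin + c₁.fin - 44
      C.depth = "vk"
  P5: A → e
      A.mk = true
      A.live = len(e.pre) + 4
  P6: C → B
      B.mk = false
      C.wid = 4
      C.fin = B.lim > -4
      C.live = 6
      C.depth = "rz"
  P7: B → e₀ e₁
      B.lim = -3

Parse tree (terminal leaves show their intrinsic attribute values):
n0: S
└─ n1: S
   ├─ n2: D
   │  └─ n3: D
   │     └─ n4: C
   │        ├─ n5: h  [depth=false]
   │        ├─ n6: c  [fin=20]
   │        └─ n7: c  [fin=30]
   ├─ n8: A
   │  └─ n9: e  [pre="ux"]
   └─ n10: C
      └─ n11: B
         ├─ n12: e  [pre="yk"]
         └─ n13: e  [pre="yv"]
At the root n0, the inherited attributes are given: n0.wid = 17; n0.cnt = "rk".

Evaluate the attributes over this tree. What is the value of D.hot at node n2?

1. n0.wid = 17  [given at root]
2. n0.cnt = "rk"  [given at root]
3. n1.wid = 15  [S₀.wid * -1 + 32]
4. n1.cnt = "wp"  ["wp"]
5. n5.depth = false  [terminal]
6. n6.fin = 20  [terminal]
7. n7.fin = 30  [terminal]
8. n4.wid = -9  [(if h.depth then c₁.fin else c₀.fin) - 29]
9. n4.fin = false  [false]
10. n4.live = 6  [c₀.fin + c₁.fin - 44]
11. n4.depth = "vk"  ["vk"]
12. n3.mk = "qy"  ["qy"]
13. n3.hot = 23  [C.wid + 32]
14. n2.mk = "vqy"  ["v" ++ D₁.mk]
15. n2.hot = 8  [D₁.hot * -2 + 54]
16. n9.pre = "ux"  [terminal]
17. n8.mk = true  [true]
18. n8.live = 6  [len(e.pre) + 4]
19. n11.mk = false  [false]
20. n12.pre = "yk"  [terminal]
21. n13.pre = "yv"  [terminal]
22. n11.lim = -3  [-3]
23. n10.wid = 4  [4]
24. n10.fin = true  [B.lim > -4]
25. n10.live = 6  [6]
26. n10.depth = "rz"  ["rz"]
27. n1.lim = -4  [(if A.mk then A.live else C.live) - 10]
28. n1.idx = "rz"  [if C.fin then C.depth else "k"]
29. n0.lim = 16  [S₁.lim + 20]
30. n0.idx = "rzrk"  [S₁.idx ++ S₀.cnt]

8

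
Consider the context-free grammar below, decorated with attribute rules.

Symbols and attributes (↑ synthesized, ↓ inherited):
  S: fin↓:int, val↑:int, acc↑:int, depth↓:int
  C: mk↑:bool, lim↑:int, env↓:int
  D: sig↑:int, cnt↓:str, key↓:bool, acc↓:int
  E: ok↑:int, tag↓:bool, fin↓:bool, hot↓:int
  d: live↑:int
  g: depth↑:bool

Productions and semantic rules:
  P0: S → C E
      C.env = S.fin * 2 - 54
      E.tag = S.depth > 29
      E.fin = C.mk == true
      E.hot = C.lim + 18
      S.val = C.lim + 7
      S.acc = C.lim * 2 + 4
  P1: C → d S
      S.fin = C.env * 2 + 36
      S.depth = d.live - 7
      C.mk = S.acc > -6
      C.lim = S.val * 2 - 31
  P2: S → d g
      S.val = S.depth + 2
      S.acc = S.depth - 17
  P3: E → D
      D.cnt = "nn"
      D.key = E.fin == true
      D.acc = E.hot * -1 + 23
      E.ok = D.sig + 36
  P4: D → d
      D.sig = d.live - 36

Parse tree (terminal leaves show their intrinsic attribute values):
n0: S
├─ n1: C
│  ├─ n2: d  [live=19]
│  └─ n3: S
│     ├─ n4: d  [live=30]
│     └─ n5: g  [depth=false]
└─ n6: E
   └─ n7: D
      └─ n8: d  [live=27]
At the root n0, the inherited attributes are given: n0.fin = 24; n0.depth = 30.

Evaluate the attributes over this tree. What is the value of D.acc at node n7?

1. n0.fin = 24  [given at root]
2. n0.depth = 30  [given at root]
3. n1.env = -6  [S.fin * 2 - 54]
4. n2.live = 19  [terminal]
5. n3.fin = 24  [C.env * 2 + 36]
6. n3.depth = 12  [d.live - 7]
7. n4.live = 30  [terminal]
8. n5.depth = false  [terminal]
9. n3.val = 14  [S.depth + 2]
10. n3.acc = -5  [S.depth - 17]
11. n1.mk = true  [S.acc > -6]
12. n1.lim = -3  [S.val * 2 - 31]
13. n6.tag = true  [S.depth > 29]
14. n6.fin = true  [C.mk == true]
15. n6.hot = 15  [C.lim + 18]
16. n7.cnt = "nn"  ["nn"]
17. n7.key = true  [E.fin == true]
18. n7.acc = 8  [E.hot * -1 + 23]
19. n8.live = 27  [terminal]
20. n7.sig = -9  [d.live - 36]
21. n6.ok = 27  [D.sig + 36]
22. n0.val = 4  [C.lim + 7]
23. n0.acc = -2  [C.lim * 2 + 4]

8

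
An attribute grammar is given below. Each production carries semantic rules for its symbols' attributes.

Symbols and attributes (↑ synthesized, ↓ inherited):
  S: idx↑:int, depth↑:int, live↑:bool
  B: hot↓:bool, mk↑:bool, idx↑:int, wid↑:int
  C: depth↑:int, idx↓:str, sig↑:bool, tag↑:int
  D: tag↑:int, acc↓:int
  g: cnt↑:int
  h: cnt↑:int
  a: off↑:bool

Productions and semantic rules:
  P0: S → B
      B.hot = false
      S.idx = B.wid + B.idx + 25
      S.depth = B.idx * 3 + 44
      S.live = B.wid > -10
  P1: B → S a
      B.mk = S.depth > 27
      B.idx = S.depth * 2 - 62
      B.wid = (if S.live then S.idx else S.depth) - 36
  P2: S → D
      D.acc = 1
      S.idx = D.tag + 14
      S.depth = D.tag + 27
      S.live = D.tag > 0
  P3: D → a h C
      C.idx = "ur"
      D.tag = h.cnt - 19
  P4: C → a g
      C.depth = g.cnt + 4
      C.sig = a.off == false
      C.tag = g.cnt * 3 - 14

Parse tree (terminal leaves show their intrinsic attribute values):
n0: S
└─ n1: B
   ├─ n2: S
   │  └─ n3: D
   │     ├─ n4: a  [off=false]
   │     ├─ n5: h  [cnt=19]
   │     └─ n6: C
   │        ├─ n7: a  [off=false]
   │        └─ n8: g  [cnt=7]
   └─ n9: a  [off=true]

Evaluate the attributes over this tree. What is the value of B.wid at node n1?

-9

1. n1.hot = false  [false]
2. n3.acc = 1  [1]
3. n4.off = false  [terminal]
4. n5.cnt = 19  [terminal]
5. n6.idx = "ur"  ["ur"]
6. n7.off = false  [terminal]
7. n8.cnt = 7  [terminal]
8. n6.depth = 11  [g.cnt + 4]
9. n6.sig = true  [a.off == false]
10. n6.tag = 7  [g.cnt * 3 - 14]
11. n3.tag = 0  [h.cnt - 19]
12. n2.idx = 14  [D.tag + 14]
13. n2.depth = 27  [D.tag + 27]
14. n2.live = false  [D.tag > 0]
15. n9.off = true  [terminal]
16. n1.mk = false  [S.depth > 27]
17. n1.idx = -8  [S.depth * 2 - 62]
18. n1.wid = -9  [(if S.live then S.idx else S.depth) - 36]
19. n0.idx = 8  [B.wid + B.idx + 25]
20. n0.depth = 20  [B.idx * 3 + 44]
21. n0.live = true  [B.wid > -10]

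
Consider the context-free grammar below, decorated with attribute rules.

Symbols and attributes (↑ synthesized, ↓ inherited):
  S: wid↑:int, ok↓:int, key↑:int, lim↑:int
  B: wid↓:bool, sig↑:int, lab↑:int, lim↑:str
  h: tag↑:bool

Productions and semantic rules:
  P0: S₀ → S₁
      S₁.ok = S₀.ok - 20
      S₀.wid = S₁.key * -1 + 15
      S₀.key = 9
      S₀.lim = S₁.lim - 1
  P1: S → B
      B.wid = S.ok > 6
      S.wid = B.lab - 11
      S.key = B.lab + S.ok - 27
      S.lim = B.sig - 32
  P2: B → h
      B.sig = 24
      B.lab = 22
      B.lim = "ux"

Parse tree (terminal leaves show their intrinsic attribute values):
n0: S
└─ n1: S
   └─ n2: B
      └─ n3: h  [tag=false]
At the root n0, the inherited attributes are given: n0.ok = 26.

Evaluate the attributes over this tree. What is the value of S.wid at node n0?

14

1. n0.ok = 26  [given at root]
2. n1.ok = 6  [S₀.ok - 20]
3. n2.wid = false  [S.ok > 6]
4. n3.tag = false  [terminal]
5. n2.sig = 24  [24]
6. n2.lab = 22  [22]
7. n2.lim = "ux"  ["ux"]
8. n1.wid = 11  [B.lab - 11]
9. n1.key = 1  [B.lab + S.ok - 27]
10. n1.lim = -8  [B.sig - 32]
11. n0.wid = 14  [S₁.key * -1 + 15]
12. n0.key = 9  [9]
13. n0.lim = -9  [S₁.lim - 1]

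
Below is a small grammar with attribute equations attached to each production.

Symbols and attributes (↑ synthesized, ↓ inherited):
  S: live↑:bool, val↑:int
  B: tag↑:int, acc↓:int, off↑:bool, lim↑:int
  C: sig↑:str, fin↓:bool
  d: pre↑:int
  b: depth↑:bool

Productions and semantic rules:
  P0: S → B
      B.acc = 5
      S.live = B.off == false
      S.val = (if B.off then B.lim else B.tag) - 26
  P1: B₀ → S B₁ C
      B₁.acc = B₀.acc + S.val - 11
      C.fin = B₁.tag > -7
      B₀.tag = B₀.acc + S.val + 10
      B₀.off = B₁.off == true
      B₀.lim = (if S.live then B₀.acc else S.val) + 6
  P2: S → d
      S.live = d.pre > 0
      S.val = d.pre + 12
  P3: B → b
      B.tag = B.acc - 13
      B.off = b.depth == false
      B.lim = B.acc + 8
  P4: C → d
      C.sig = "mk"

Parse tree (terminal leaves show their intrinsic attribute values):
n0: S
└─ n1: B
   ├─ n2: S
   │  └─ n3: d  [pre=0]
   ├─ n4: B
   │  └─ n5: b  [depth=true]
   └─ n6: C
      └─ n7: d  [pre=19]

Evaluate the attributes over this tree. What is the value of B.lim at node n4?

1. n1.acc = 5  [5]
2. n3.pre = 0  [terminal]
3. n2.live = false  [d.pre > 0]
4. n2.val = 12  [d.pre + 12]
5. n4.acc = 6  [B₀.acc + S.val - 11]
6. n5.depth = true  [terminal]
7. n4.tag = -7  [B.acc - 13]
8. n4.off = false  [b.depth == false]
9. n4.lim = 14  [B.acc + 8]
10. n6.fin = false  [B₁.tag > -7]
11. n7.pre = 19  [terminal]
12. n6.sig = "mk"  ["mk"]
13. n1.tag = 27  [B₀.acc + S.val + 10]
14. n1.off = false  [B₁.off == true]
15. n1.lim = 18  [(if S.live then B₀.acc else S.val) + 6]
16. n0.live = true  [B.off == false]
17. n0.val = 1  [(if B.off then B.lim else B.tag) - 26]

14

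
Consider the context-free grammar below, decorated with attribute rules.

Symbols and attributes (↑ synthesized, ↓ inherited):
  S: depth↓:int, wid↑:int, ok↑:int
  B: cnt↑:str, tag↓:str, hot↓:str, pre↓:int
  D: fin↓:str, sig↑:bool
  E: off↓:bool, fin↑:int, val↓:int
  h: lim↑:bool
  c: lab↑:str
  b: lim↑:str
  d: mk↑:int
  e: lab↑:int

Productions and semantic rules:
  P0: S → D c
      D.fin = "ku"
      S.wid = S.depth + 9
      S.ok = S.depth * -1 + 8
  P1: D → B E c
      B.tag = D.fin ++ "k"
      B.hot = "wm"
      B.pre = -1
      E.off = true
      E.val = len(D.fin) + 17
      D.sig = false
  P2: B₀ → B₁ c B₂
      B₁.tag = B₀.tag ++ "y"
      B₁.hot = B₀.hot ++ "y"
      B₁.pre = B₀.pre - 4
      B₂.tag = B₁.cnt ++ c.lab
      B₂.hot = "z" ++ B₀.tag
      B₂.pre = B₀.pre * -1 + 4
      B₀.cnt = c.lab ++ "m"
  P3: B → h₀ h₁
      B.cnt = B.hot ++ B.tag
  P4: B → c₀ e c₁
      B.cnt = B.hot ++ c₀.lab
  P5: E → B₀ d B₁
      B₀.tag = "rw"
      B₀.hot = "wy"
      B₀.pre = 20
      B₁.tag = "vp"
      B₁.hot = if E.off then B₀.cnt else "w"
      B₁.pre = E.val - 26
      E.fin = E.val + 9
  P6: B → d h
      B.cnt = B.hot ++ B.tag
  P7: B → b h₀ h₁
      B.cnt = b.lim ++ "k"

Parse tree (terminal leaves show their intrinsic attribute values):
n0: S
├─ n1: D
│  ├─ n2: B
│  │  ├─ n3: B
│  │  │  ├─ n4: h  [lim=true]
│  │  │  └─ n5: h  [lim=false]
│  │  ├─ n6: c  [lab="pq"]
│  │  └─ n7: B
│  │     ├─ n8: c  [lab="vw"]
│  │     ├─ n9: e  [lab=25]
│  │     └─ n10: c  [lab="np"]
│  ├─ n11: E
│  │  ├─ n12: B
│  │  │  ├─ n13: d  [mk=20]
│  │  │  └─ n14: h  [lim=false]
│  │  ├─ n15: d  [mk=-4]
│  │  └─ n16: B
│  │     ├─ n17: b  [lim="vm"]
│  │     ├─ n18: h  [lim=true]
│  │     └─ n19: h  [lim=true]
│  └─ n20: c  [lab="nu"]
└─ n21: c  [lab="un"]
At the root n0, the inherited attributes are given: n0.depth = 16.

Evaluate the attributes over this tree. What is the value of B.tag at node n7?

1. n0.depth = 16  [given at root]
2. n1.fin = "ku"  ["ku"]
3. n2.tag = "kuk"  [D.fin ++ "k"]
4. n2.hot = "wm"  ["wm"]
5. n2.pre = -1  [-1]
6. n3.tag = "kuky"  [B₀.tag ++ "y"]
7. n3.hot = "wmy"  [B₀.hot ++ "y"]
8. n3.pre = -5  [B₀.pre - 4]
9. n4.lim = true  [terminal]
10. n5.lim = false  [terminal]
11. n3.cnt = "wmykuky"  [B.hot ++ B.tag]
12. n6.lab = "pq"  [terminal]
13. n7.tag = "wmykukypq"  [B₁.cnt ++ c.lab]
14. n7.hot = "zkuk"  ["z" ++ B₀.tag]
15. n7.pre = 5  [B₀.pre * -1 + 4]
16. n8.lab = "vw"  [terminal]
17. n9.lab = 25  [terminal]
18. n10.lab = "np"  [terminal]
19. n7.cnt = "zkukvw"  [B.hot ++ c₀.lab]
20. n2.cnt = "pqm"  [c.lab ++ "m"]
21. n11.off = true  [true]
22. n11.val = 19  [len(D.fin) + 17]
23. n12.tag = "rw"  ["rw"]
24. n12.hot = "wy"  ["wy"]
25. n12.pre = 20  [20]
26. n13.mk = 20  [terminal]
27. n14.lim = false  [terminal]
28. n12.cnt = "wyrw"  [B.hot ++ B.tag]
29. n15.mk = -4  [terminal]
30. n16.tag = "vp"  ["vp"]
31. n16.hot = "wyrw"  [if E.off then B₀.cnt else "w"]
32. n16.pre = -7  [E.val - 26]
33. n17.lim = "vm"  [terminal]
34. n18.lim = true  [terminal]
35. n19.lim = true  [terminal]
36. n16.cnt = "vmk"  [b.lim ++ "k"]
37. n11.fin = 28  [E.val + 9]
38. n20.lab = "nu"  [terminal]
39. n1.sig = false  [false]
40. n21.lab = "un"  [terminal]
41. n0.wid = 25  [S.depth + 9]
42. n0.ok = -8  [S.depth * -1 + 8]

"wmykukypq"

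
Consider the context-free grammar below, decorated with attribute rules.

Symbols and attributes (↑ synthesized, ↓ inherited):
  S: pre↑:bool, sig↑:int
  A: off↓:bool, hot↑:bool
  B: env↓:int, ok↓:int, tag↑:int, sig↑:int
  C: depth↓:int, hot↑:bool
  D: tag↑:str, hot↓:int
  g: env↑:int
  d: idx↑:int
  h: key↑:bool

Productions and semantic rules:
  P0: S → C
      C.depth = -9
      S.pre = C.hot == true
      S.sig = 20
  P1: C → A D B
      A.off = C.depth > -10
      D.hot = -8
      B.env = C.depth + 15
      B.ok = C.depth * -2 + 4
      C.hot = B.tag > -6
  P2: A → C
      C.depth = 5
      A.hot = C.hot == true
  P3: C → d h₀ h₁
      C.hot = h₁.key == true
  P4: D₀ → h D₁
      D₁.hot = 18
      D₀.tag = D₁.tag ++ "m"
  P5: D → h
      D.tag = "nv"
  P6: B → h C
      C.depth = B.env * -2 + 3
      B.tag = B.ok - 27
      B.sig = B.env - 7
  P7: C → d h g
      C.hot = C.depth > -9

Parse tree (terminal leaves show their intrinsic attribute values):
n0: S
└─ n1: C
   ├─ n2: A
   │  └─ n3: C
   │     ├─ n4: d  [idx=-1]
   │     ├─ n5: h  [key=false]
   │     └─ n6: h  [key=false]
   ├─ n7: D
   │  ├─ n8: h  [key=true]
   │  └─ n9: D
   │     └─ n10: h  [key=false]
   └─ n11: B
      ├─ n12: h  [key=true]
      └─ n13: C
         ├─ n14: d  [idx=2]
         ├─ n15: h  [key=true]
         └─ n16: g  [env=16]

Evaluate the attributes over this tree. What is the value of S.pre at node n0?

true

1. n1.depth = -9  [-9]
2. n2.off = true  [C.depth > -10]
3. n3.depth = 5  [5]
4. n4.idx = -1  [terminal]
5. n5.key = false  [terminal]
6. n6.key = false  [terminal]
7. n3.hot = false  [h₁.key == true]
8. n2.hot = false  [C.hot == true]
9. n7.hot = -8  [-8]
10. n8.key = true  [terminal]
11. n9.hot = 18  [18]
12. n10.key = false  [terminal]
13. n9.tag = "nv"  ["nv"]
14. n7.tag = "nvm"  [D₁.tag ++ "m"]
15. n11.env = 6  [C.depth + 15]
16. n11.ok = 22  [C.depth * -2 + 4]
17. n12.key = true  [terminal]
18. n13.depth = -9  [B.env * -2 + 3]
19. n14.idx = 2  [terminal]
20. n15.key = true  [terminal]
21. n16.env = 16  [terminal]
22. n13.hot = false  [C.depth > -9]
23. n11.tag = -5  [B.ok - 27]
24. n11.sig = -1  [B.env - 7]
25. n1.hot = true  [B.tag > -6]
26. n0.pre = true  [C.hot == true]
27. n0.sig = 20  [20]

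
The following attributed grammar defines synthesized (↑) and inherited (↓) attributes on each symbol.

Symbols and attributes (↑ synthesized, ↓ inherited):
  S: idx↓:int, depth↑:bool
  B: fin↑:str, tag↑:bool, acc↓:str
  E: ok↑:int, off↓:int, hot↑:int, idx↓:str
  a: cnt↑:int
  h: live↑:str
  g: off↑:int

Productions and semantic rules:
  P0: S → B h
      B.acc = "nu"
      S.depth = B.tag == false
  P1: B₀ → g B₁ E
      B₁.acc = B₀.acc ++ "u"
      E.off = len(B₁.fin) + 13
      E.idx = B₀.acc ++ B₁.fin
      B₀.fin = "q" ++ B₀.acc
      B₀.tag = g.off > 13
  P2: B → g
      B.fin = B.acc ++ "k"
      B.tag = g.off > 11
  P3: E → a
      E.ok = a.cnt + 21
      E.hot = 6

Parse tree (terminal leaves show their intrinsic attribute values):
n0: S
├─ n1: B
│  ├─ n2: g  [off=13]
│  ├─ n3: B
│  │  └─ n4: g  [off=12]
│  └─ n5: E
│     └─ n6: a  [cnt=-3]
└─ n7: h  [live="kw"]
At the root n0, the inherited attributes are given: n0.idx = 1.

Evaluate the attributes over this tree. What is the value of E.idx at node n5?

"nunuuk"

1. n0.idx = 1  [given at root]
2. n1.acc = "nu"  ["nu"]
3. n2.off = 13  [terminal]
4. n3.acc = "nuu"  [B₀.acc ++ "u"]
5. n4.off = 12  [terminal]
6. n3.fin = "nuuk"  [B.acc ++ "k"]
7. n3.tag = true  [g.off > 11]
8. n5.off = 17  [len(B₁.fin) + 13]
9. n5.idx = "nunuuk"  [B₀.acc ++ B₁.fin]
10. n6.cnt = -3  [terminal]
11. n5.ok = 18  [a.cnt + 21]
12. n5.hot = 6  [6]
13. n1.fin = "qnu"  ["q" ++ B₀.acc]
14. n1.tag = false  [g.off > 13]
15. n7.live = "kw"  [terminal]
16. n0.depth = true  [B.tag == false]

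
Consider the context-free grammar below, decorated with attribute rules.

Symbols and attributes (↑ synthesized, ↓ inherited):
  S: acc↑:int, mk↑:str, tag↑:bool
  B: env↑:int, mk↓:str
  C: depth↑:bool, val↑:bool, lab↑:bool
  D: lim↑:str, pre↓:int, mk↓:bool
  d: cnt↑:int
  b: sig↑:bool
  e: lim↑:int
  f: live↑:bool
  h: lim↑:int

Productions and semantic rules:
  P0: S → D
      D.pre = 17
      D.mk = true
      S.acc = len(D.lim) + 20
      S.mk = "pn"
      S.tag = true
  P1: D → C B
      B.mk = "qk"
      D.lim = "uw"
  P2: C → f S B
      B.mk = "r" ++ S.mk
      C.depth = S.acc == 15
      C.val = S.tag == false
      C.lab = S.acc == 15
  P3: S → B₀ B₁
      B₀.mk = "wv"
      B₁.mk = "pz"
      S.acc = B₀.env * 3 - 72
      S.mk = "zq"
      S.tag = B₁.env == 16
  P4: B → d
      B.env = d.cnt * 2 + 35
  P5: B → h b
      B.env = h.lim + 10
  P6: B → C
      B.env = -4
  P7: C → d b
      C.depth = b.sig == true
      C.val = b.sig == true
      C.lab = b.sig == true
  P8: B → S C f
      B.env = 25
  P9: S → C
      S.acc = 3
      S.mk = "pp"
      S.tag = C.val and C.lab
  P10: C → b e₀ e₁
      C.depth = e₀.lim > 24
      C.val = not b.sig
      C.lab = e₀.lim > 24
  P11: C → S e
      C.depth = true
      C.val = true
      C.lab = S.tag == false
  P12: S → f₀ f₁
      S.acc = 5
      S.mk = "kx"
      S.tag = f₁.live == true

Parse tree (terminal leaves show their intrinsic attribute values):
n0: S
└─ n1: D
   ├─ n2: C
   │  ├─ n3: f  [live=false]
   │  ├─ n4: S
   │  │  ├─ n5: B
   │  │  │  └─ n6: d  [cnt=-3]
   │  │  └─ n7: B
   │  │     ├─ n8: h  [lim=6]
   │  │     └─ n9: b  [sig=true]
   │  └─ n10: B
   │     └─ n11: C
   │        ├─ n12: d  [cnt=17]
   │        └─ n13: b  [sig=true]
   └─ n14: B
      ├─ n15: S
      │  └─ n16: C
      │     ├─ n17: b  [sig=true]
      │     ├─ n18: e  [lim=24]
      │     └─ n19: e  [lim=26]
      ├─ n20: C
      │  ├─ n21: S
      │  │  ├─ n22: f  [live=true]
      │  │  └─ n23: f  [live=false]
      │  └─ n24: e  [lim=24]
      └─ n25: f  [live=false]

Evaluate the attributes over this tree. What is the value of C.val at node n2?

false

1. n1.pre = 17  [17]
2. n1.mk = true  [true]
3. n3.live = false  [terminal]
4. n5.mk = "wv"  ["wv"]
5. n6.cnt = -3  [terminal]
6. n5.env = 29  [d.cnt * 2 + 35]
7. n7.mk = "pz"  ["pz"]
8. n8.lim = 6  [terminal]
9. n9.sig = true  [terminal]
10. n7.env = 16  [h.lim + 10]
11. n4.acc = 15  [B₀.env * 3 - 72]
12. n4.mk = "zq"  ["zq"]
13. n4.tag = true  [B₁.env == 16]
14. n10.mk = "rzq"  ["r" ++ S.mk]
15. n12.cnt = 17  [terminal]
16. n13.sig = true  [terminal]
17. n11.depth = true  [b.sig == true]
18. n11.val = true  [b.sig == true]
19. n11.lab = true  [b.sig == true]
20. n10.env = -4  [-4]
21. n2.depth = true  [S.acc == 15]
22. n2.val = false  [S.tag == false]
23. n2.lab = true  [S.acc == 15]
24. n14.mk = "qk"  ["qk"]
25. n17.sig = true  [terminal]
26. n18.lim = 24  [terminal]
27. n19.lim = 26  [terminal]
28. n16.depth = false  [e₀.lim > 24]
29. n16.val = false  [not b.sig]
30. n16.lab = false  [e₀.lim > 24]
31. n15.acc = 3  [3]
32. n15.mk = "pp"  ["pp"]
33. n15.tag = false  [C.val and C.lab]
34. n22.live = true  [terminal]
35. n23.live = false  [terminal]
36. n21.acc = 5  [5]
37. n21.mk = "kx"  ["kx"]
38. n21.tag = false  [f₁.live == true]
39. n24.lim = 24  [terminal]
40. n20.depth = true  [true]
41. n20.val = true  [true]
42. n20.lab = true  [S.tag == false]
43. n25.live = false  [terminal]
44. n14.env = 25  [25]
45. n1.lim = "uw"  ["uw"]
46. n0.acc = 22  [len(D.lim) + 20]
47. n0.mk = "pn"  ["pn"]
48. n0.tag = true  [true]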